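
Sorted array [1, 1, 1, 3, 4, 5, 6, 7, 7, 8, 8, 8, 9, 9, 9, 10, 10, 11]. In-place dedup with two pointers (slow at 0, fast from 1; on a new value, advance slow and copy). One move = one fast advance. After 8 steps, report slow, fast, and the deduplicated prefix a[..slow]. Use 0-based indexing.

slow=0 fast=1: a[fast]=1=a[slow] dup, fast++
slow=0 fast=2: a[fast]=1=a[slow] dup, fast++
slow=0 fast=3: a[fast]=3≠a[slow]=1 write a[1]=3, slow++,fast++
slow=1 fast=4: a[fast]=4≠a[slow]=3 write a[2]=4, slow++,fast++
slow=2 fast=5: a[fast]=5≠a[slow]=4 write a[3]=5, slow++,fast++
slow=3 fast=6: a[fast]=6≠a[slow]=5 write a[4]=6, slow++,fast++
slow=4 fast=7: a[fast]=7≠a[slow]=6 write a[5]=7, slow++,fast++
slow=5 fast=8: a[fast]=7=a[slow] dup, fast++

slow=5, fast=9, prefix=[1, 3, 4, 5, 6, 7]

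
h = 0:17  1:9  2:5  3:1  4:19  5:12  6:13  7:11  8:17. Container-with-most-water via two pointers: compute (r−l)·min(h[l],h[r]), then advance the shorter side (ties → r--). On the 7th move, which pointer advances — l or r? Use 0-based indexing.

l=0 r=8: min(17,17)*8=136 best=136 *, r--
l=0 r=7: min(17,11)*7=77 best=136, r--
l=0 r=6: min(17,13)*6=78 best=136, r--
l=0 r=5: min(17,12)*5=60 best=136, r--
l=0 r=4: min(17,19)*4=68 best=136, l++
l=1 r=4: min(9,19)*3=27 best=136, l++
l=2 r=4: min(5,19)*2=10 best=136, l++

l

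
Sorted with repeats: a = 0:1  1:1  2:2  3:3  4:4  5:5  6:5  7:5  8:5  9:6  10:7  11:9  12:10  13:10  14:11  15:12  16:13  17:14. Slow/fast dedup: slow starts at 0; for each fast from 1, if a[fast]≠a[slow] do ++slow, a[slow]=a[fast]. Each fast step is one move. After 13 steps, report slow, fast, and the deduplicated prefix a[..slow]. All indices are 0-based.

slow=8, fast=14, prefix=[1, 2, 3, 4, 5, 6, 7, 9, 10]

(s=0,f=1) a[fast]=1=a[slow] dup → fast++
(s=0,f=2) a[fast]=2≠a[slow]=1 write a[1]=2 → slow++,fast++
(s=1,f=3) a[fast]=3≠a[slow]=2 write a[2]=3 → slow++,fast++
(s=2,f=4) a[fast]=4≠a[slow]=3 write a[3]=4 → slow++,fast++
(s=3,f=5) a[fast]=5≠a[slow]=4 write a[4]=5 → slow++,fast++
(s=4,f=6) a[fast]=5=a[slow] dup → fast++
(s=4,f=7) a[fast]=5=a[slow] dup → fast++
(s=4,f=8) a[fast]=5=a[slow] dup → fast++
(s=4,f=9) a[fast]=6≠a[slow]=5 write a[5]=6 → slow++,fast++
(s=5,f=10) a[fast]=7≠a[slow]=6 write a[6]=7 → slow++,fast++
(s=6,f=11) a[fast]=9≠a[slow]=7 write a[7]=9 → slow++,fast++
(s=7,f=12) a[fast]=10≠a[slow]=9 write a[8]=10 → slow++,fast++
(s=8,f=13) a[fast]=10=a[slow] dup → fast++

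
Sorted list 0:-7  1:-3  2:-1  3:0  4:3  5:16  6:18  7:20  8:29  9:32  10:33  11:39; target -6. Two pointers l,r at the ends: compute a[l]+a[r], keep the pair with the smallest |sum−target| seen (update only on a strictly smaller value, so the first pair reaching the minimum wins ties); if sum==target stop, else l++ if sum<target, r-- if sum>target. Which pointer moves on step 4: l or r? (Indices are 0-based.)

[0,11] -7+39=32 d=38 * → r--
[0,10] -7+33=26 d=32 * → r--
[0,9] -7+32=25 d=31 * → r--
[0,8] -7+29=22 d=28 * → r--

r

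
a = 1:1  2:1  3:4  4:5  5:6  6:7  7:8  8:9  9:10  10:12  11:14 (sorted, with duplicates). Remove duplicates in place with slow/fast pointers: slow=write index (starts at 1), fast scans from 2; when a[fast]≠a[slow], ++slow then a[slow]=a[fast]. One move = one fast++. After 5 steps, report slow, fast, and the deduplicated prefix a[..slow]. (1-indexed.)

(s=1,f=2) a[fast]=1=a[slow] dup → fast++
(s=1,f=3) a[fast]=4≠a[slow]=1 write a[2]=4 → slow++,fast++
(s=2,f=4) a[fast]=5≠a[slow]=4 write a[3]=5 → slow++,fast++
(s=3,f=5) a[fast]=6≠a[slow]=5 write a[4]=6 → slow++,fast++
(s=4,f=6) a[fast]=7≠a[slow]=6 write a[5]=7 → slow++,fast++

slow=5, fast=7, prefix=[1, 4, 5, 6, 7]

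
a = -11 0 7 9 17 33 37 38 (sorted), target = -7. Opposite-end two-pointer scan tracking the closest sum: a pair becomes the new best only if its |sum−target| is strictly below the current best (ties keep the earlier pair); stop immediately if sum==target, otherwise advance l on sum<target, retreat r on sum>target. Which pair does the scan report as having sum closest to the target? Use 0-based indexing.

pair (-11, 7) with sum -4 (|Δ|=3)

l=0 r=7: -11+38=27 d=34 *, r--
l=0 r=6: -11+37=26 d=33 *, r--
l=0 r=5: -11+33=22 d=29 *, r--
l=0 r=4: -11+17=6 d=13 *, r--
l=0 r=3: -11+9=-2 d=5 *, r--
l=0 r=2: -11+7=-4 d=3 *, r--
l=0 r=1: -11+0=-11 d=4, l++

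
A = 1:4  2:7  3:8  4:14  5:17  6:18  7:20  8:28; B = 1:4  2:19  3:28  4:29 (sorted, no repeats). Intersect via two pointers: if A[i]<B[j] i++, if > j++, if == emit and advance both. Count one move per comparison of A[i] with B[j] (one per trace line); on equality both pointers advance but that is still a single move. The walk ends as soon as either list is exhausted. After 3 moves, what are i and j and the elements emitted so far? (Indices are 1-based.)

i=4, j=2, emitted=[4]

i=1 j=1: 4==4 emit, i++,j++
i=2 j=2: 7<19, i++
i=3 j=2: 8<19, i++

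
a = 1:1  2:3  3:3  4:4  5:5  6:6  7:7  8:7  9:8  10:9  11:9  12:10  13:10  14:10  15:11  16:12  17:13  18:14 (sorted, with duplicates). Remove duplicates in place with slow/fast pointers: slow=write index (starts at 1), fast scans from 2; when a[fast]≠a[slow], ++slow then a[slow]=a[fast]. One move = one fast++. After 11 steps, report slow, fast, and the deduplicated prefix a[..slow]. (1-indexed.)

slow=9, fast=13, prefix=[1, 3, 4, 5, 6, 7, 8, 9, 10]

(s=1,f=2) a[fast]=3≠a[slow]=1 write a[2]=3 → slow++,fast++
(s=2,f=3) a[fast]=3=a[slow] dup → fast++
(s=2,f=4) a[fast]=4≠a[slow]=3 write a[3]=4 → slow++,fast++
(s=3,f=5) a[fast]=5≠a[slow]=4 write a[4]=5 → slow++,fast++
(s=4,f=6) a[fast]=6≠a[slow]=5 write a[5]=6 → slow++,fast++
(s=5,f=7) a[fast]=7≠a[slow]=6 write a[6]=7 → slow++,fast++
(s=6,f=8) a[fast]=7=a[slow] dup → fast++
(s=6,f=9) a[fast]=8≠a[slow]=7 write a[7]=8 → slow++,fast++
(s=7,f=10) a[fast]=9≠a[slow]=8 write a[8]=9 → slow++,fast++
(s=8,f=11) a[fast]=9=a[slow] dup → fast++
(s=8,f=12) a[fast]=10≠a[slow]=9 write a[9]=10 → slow++,fast++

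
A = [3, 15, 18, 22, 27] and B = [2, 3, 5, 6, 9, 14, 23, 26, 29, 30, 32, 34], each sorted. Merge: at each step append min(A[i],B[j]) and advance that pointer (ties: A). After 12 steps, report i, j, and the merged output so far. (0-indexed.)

i=4, j=8, merged so far=[2, 3, 3, 5, 6, 9, 14, 15, 18, 22, 23, 26]

[i=0,j=0] A[i]=3>B[j]=2 take 2 → j++
[i=0,j=1] A[i]=3<=B[j]=3 take 3 → i++
[i=1,j=1] A[i]=15>B[j]=3 take 3 → j++
[i=1,j=2] A[i]=15>B[j]=5 take 5 → j++
[i=1,j=3] A[i]=15>B[j]=6 take 6 → j++
[i=1,j=4] A[i]=15>B[j]=9 take 9 → j++
[i=1,j=5] A[i]=15>B[j]=14 take 14 → j++
[i=1,j=6] A[i]=15<=B[j]=23 take 15 → i++
[i=2,j=6] A[i]=18<=B[j]=23 take 18 → i++
[i=3,j=6] A[i]=22<=B[j]=23 take 22 → i++
[i=4,j=6] A[i]=27>B[j]=23 take 23 → j++
[i=4,j=7] A[i]=27>B[j]=26 take 26 → j++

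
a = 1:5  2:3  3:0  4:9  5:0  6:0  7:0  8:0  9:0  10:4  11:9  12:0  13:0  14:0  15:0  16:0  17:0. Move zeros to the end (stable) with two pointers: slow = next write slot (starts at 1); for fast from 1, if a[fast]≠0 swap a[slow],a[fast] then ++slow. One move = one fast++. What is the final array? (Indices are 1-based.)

[5, 3, 9, 4, 9, 0, 0, 0, 0, 0, 0, 0, 0, 0, 0, 0, 0]

(s=1,f=1) a[fast]=5≠0 swap→a[1]=5 → slow++,fast++
(s=2,f=2) a[fast]=3≠0 swap→a[2]=3 → slow++,fast++
(s=3,f=3) a[fast]=0 → fast++
(s=3,f=4) a[fast]=9≠0 swap→a[3]=9 → slow++,fast++
(s=4,f=5) a[fast]=0 → fast++
(s=4,f=6) a[fast]=0 → fast++
(s=4,f=7) a[fast]=0 → fast++
(s=4,f=8) a[fast]=0 → fast++
(s=4,f=9) a[fast]=0 → fast++
(s=4,f=10) a[fast]=4≠0 swap→a[4]=4 → slow++,fast++
(s=5,f=11) a[fast]=9≠0 swap→a[5]=9 → slow++,fast++
(s=6,f=12) a[fast]=0 → fast++
(s=6,f=13) a[fast]=0 → fast++
(s=6,f=14) a[fast]=0 → fast++
(s=6,f=15) a[fast]=0 → fast++
(s=6,f=16) a[fast]=0 → fast++
(s=6,f=17) a[fast]=0 → fast++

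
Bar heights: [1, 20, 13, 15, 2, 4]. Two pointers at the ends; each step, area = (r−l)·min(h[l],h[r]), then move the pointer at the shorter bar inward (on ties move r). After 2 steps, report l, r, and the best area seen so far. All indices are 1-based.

l=2, r=5, best area=16

[1,6] min(1,4)*5=5 best=5 * → l++
[2,6] min(20,4)*4=16 best=16 * → r--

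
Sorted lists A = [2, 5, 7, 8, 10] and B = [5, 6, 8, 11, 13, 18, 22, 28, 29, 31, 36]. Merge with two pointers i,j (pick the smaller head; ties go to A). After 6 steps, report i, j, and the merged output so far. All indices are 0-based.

i=0 j=0: A[i]=2<=B[j]=5 take 2, i++
i=1 j=0: A[i]=5<=B[j]=5 take 5, i++
i=2 j=0: A[i]=7>B[j]=5 take 5, j++
i=2 j=1: A[i]=7>B[j]=6 take 6, j++
i=2 j=2: A[i]=7<=B[j]=8 take 7, i++
i=3 j=2: A[i]=8<=B[j]=8 take 8, i++

i=4, j=2, merged so far=[2, 5, 5, 6, 7, 8]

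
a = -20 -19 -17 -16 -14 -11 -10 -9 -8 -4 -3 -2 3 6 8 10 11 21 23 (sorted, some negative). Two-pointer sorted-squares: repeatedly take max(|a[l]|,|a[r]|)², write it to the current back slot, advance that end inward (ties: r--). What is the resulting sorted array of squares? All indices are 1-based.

l=1 r=19: |-20|<=|23| out[19]=529, r--
l=1 r=18: |-20|<=|21| out[18]=441, r--
l=1 r=17: |-20|>|11| out[17]=400, l++
l=2 r=17: |-19|>|11| out[16]=361, l++
l=3 r=17: |-17|>|11| out[15]=289, l++
l=4 r=17: |-16|>|11| out[14]=256, l++
l=5 r=17: |-14|>|11| out[13]=196, l++
l=6 r=17: |-11|<=|11| out[12]=121, r--
l=6 r=16: |-11|>|10| out[11]=121, l++
l=7 r=16: |-10|<=|10| out[10]=100, r--
l=7 r=15: |-10|>|8| out[9]=100, l++
l=8 r=15: |-9|>|8| out[8]=81, l++
l=9 r=15: |-8|<=|8| out[7]=64, r--
l=9 r=14: |-8|>|6| out[6]=64, l++
l=10 r=14: |-4|<=|6| out[5]=36, r--
l=10 r=13: |-4|>|3| out[4]=16, l++
l=11 r=13: |-3|<=|3| out[3]=9, r--
l=11 r=12: |-3|>|-2| out[2]=9, l++
l=12 r=12: |-2|<=|-2| out[1]=4, r--

[4, 9, 9, 16, 36, 64, 64, 81, 100, 100, 121, 121, 196, 256, 289, 361, 400, 441, 529]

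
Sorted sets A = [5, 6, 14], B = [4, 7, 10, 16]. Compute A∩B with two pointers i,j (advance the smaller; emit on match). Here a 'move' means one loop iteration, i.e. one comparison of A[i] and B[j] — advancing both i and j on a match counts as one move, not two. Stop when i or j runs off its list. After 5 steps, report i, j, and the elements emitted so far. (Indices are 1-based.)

[i=1,j=1] 5>4 → j++
[i=1,j=2] 5<7 → i++
[i=2,j=2] 6<7 → i++
[i=3,j=2] 14>7 → j++
[i=3,j=3] 14>10 → j++

i=3, j=4, emitted=[]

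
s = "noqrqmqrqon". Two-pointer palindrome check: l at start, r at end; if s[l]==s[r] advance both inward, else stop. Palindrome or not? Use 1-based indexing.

[1,11] 'n'=='n' → l++,r--
[2,10] 'o'=='o' → l++,r--
[3,9] 'q'=='q' → l++,r--
[4,8] 'r'=='r' → l++,r--
[5,7] 'q'=='q' → l++,r--

palindrome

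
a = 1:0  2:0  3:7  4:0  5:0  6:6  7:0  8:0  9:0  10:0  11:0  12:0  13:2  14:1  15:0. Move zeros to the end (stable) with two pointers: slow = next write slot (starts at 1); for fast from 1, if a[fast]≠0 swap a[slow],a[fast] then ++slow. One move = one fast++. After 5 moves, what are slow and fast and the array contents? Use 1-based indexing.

slow=1 fast=1: a[fast]=0, fast++
slow=1 fast=2: a[fast]=0, fast++
slow=1 fast=3: a[fast]=7≠0 swap→a[1]=7, slow++,fast++
slow=2 fast=4: a[fast]=0, fast++
slow=2 fast=5: a[fast]=0, fast++

slow=2, fast=6, a=[7, 0, 0, 0, 0, 6, 0, 0, 0, 0, 0, 0, 2, 1, 0]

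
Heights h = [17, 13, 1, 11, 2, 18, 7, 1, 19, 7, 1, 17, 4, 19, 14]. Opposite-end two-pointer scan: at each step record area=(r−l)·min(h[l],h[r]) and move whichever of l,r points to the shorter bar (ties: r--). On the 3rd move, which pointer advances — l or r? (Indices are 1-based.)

l

l=1 r=15: min(17,14)*14=196 best=196 *, r--
l=1 r=14: min(17,19)*13=221 best=221 *, l++
l=2 r=14: min(13,19)*12=156 best=221, l++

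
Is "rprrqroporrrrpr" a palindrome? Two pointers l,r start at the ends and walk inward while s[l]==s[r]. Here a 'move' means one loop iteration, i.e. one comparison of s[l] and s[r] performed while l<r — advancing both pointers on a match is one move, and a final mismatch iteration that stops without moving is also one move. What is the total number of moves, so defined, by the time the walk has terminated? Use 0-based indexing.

[0,14] 'r'=='r' → l++,r--
[1,13] 'p'=='p' → l++,r--
[2,12] 'r'=='r' → l++,r--
[3,11] 'r'=='r' → l++,r--
[4,10] 'q'!='r' → stop

5 moves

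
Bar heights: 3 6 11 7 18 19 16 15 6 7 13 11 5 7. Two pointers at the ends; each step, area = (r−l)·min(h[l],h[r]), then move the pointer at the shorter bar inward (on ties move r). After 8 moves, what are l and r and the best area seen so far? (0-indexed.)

l=4, r=9, best area=99

l=0 r=13: min(3,7)*13=39 best=39 *, l++
l=1 r=13: min(6,7)*12=72 best=72 *, l++
l=2 r=13: min(11,7)*11=77 best=77 *, r--
l=2 r=12: min(11,5)*10=50 best=77, r--
l=2 r=11: min(11,11)*9=99 best=99 *, r--
l=2 r=10: min(11,13)*8=88 best=99, l++
l=3 r=10: min(7,13)*7=49 best=99, l++
l=4 r=10: min(18,13)*6=78 best=99, r--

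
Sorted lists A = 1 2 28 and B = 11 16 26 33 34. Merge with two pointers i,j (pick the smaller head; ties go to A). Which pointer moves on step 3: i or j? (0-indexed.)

j

i=0 j=0: A[i]=1<=B[j]=11 take 1, i++
i=1 j=0: A[i]=2<=B[j]=11 take 2, i++
i=2 j=0: A[i]=28>B[j]=11 take 11, j++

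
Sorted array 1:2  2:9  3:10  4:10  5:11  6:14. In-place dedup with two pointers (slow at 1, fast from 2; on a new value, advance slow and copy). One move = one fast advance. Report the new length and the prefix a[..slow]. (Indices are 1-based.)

slow=1 fast=2: a[fast]=9≠a[slow]=2 write a[2]=9, slow++,fast++
slow=2 fast=3: a[fast]=10≠a[slow]=9 write a[3]=10, slow++,fast++
slow=3 fast=4: a[fast]=10=a[slow] dup, fast++
slow=3 fast=5: a[fast]=11≠a[slow]=10 write a[4]=11, slow++,fast++
slow=4 fast=6: a[fast]=14≠a[slow]=11 write a[5]=14, slow++,fast++

length 5; prefix = [2, 9, 10, 11, 14]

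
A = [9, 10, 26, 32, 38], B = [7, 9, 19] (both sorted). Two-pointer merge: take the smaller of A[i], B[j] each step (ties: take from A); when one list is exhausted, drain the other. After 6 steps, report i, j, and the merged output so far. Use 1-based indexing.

[i=1,j=1] A[i]=9>B[j]=7 take 7 → j++
[i=1,j=2] A[i]=9<=B[j]=9 take 9 → i++
[i=2,j=2] A[i]=10>B[j]=9 take 9 → j++
[i=2,j=3] A[i]=10<=B[j]=19 take 10 → i++
[i=3,j=3] A[i]=26>B[j]=19 take 19 → j++
[i=3,j=4] B done, take A[i]=26 → i++

i=4, j=4, merged so far=[7, 9, 9, 10, 19, 26]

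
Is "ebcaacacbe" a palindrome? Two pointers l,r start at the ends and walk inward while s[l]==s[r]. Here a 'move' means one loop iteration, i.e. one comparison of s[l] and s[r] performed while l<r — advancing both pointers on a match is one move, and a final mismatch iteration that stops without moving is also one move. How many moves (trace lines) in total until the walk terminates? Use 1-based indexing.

[1,10] 'e'=='e' → l++,r--
[2,9] 'b'=='b' → l++,r--
[3,8] 'c'=='c' → l++,r--
[4,7] 'a'=='a' → l++,r--
[5,6] 'a'!='c' → stop

5 moves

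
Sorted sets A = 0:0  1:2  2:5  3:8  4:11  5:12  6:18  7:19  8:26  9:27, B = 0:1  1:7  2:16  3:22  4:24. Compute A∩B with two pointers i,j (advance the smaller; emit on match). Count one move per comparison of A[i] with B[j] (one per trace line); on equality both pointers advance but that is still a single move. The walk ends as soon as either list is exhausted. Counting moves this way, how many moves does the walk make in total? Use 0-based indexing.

13 moves

i=0 j=0: 0<1, i++
i=1 j=0: 2>1, j++
i=1 j=1: 2<7, i++
i=2 j=1: 5<7, i++
i=3 j=1: 8>7, j++
i=3 j=2: 8<16, i++
i=4 j=2: 11<16, i++
i=5 j=2: 12<16, i++
i=6 j=2: 18>16, j++
i=6 j=3: 18<22, i++
i=7 j=3: 19<22, i++
i=8 j=3: 26>22, j++
i=8 j=4: 26>24, j++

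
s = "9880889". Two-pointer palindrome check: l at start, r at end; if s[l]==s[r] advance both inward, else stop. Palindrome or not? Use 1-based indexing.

[1,7] '9'=='9' → l++,r--
[2,6] '8'=='8' → l++,r--
[3,5] '8'=='8' → l++,r--

palindrome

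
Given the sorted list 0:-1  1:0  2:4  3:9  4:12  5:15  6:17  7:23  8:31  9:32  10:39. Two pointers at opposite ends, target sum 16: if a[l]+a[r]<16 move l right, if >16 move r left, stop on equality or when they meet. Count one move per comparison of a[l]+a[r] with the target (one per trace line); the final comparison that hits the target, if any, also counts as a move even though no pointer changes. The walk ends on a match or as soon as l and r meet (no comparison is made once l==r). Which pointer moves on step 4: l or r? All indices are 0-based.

l=0 r=10: -1+39=38 >16, r--
l=0 r=9: -1+32=31 >16, r--
l=0 r=8: -1+31=30 >16, r--
l=0 r=7: -1+23=22 >16, r--

r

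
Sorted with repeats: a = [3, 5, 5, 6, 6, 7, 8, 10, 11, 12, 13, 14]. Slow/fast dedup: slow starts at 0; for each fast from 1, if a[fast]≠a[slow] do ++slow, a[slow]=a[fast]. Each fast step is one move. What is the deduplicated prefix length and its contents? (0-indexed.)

slow=0 fast=1: a[fast]=5≠a[slow]=3 write a[1]=5, slow++,fast++
slow=1 fast=2: a[fast]=5=a[slow] dup, fast++
slow=1 fast=3: a[fast]=6≠a[slow]=5 write a[2]=6, slow++,fast++
slow=2 fast=4: a[fast]=6=a[slow] dup, fast++
slow=2 fast=5: a[fast]=7≠a[slow]=6 write a[3]=7, slow++,fast++
slow=3 fast=6: a[fast]=8≠a[slow]=7 write a[4]=8, slow++,fast++
slow=4 fast=7: a[fast]=10≠a[slow]=8 write a[5]=10, slow++,fast++
slow=5 fast=8: a[fast]=11≠a[slow]=10 write a[6]=11, slow++,fast++
slow=6 fast=9: a[fast]=12≠a[slow]=11 write a[7]=12, slow++,fast++
slow=7 fast=10: a[fast]=13≠a[slow]=12 write a[8]=13, slow++,fast++
slow=8 fast=11: a[fast]=14≠a[slow]=13 write a[9]=14, slow++,fast++

length 10; prefix = [3, 5, 6, 7, 8, 10, 11, 12, 13, 14]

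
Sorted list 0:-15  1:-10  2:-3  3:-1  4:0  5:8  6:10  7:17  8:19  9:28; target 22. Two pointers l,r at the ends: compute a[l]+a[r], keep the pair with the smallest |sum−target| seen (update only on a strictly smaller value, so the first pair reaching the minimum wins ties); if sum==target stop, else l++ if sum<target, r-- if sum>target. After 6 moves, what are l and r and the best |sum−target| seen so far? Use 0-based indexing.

[0,9] -15+28=13 d=9 * → l++
[1,9] -10+28=18 d=4 * → l++
[2,9] -3+28=25 d=3 * → r--
[2,8] -3+19=16 d=6 → l++
[3,8] -1+19=18 d=4 → l++
[4,8] 0+19=19 d=3 → l++

l=5, r=8, best |Δ|=3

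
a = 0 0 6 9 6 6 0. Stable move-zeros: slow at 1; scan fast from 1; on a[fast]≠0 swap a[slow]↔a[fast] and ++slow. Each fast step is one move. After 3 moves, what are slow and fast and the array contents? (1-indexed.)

slow=2, fast=4, a=[6, 0, 0, 9, 6, 6, 0]

slow=1 fast=1: a[fast]=0, fast++
slow=1 fast=2: a[fast]=0, fast++
slow=1 fast=3: a[fast]=6≠0 swap→a[1]=6, slow++,fast++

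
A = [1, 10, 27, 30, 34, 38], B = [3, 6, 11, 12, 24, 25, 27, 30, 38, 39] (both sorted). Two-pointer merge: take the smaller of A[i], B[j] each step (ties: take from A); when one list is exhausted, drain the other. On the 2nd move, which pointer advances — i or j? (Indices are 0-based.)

j

[i=0,j=0] A[i]=1<=B[j]=3 take 1 → i++
[i=1,j=0] A[i]=10>B[j]=3 take 3 → j++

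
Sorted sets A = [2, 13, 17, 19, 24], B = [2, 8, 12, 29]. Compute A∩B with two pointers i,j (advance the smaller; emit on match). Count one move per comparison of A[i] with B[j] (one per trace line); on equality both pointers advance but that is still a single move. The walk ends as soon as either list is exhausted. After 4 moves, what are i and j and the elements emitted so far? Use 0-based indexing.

[i=0,j=0] 2==2 emit → i++,j++
[i=1,j=1] 13>8 → j++
[i=1,j=2] 13>12 → j++
[i=1,j=3] 13<29 → i++

i=2, j=3, emitted=[2]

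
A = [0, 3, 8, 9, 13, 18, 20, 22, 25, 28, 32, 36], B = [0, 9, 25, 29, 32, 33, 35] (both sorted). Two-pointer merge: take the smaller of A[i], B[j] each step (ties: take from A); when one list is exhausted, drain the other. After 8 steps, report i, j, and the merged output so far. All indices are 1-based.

i=7, j=3, merged so far=[0, 0, 3, 8, 9, 9, 13, 18]

i=1 j=1: A[i]=0<=B[j]=0 take 0, i++
i=2 j=1: A[i]=3>B[j]=0 take 0, j++
i=2 j=2: A[i]=3<=B[j]=9 take 3, i++
i=3 j=2: A[i]=8<=B[j]=9 take 8, i++
i=4 j=2: A[i]=9<=B[j]=9 take 9, i++
i=5 j=2: A[i]=13>B[j]=9 take 9, j++
i=5 j=3: A[i]=13<=B[j]=25 take 13, i++
i=6 j=3: A[i]=18<=B[j]=25 take 18, i++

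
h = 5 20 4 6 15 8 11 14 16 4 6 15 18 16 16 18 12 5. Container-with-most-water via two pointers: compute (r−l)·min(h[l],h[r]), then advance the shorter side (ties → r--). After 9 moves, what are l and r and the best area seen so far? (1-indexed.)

l=1 r=18: min(5,5)*17=85 best=85 *, r--
l=1 r=17: min(5,12)*16=80 best=85, l++
l=2 r=17: min(20,12)*15=180 best=180 *, r--
l=2 r=16: min(20,18)*14=252 best=252 *, r--
l=2 r=15: min(20,16)*13=208 best=252, r--
l=2 r=14: min(20,16)*12=192 best=252, r--
l=2 r=13: min(20,18)*11=198 best=252, r--
l=2 r=12: min(20,15)*10=150 best=252, r--
l=2 r=11: min(20,6)*9=54 best=252, r--

l=2, r=10, best area=252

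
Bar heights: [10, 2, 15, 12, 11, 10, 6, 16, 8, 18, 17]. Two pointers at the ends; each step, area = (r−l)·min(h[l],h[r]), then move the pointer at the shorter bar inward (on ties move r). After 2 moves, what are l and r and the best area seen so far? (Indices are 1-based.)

l=1 r=11: min(10,17)*10=100 best=100 *, l++
l=2 r=11: min(2,17)*9=18 best=100, l++

l=3, r=11, best area=100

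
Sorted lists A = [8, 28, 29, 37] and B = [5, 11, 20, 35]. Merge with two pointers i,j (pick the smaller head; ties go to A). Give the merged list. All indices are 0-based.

[i=0,j=0] A[i]=8>B[j]=5 take 5 → j++
[i=0,j=1] A[i]=8<=B[j]=11 take 8 → i++
[i=1,j=1] A[i]=28>B[j]=11 take 11 → j++
[i=1,j=2] A[i]=28>B[j]=20 take 20 → j++
[i=1,j=3] A[i]=28<=B[j]=35 take 28 → i++
[i=2,j=3] A[i]=29<=B[j]=35 take 29 → i++
[i=3,j=3] A[i]=37>B[j]=35 take 35 → j++
[i=3,j=4] B done, take A[i]=37 → i++

[5, 8, 11, 20, 28, 29, 35, 37]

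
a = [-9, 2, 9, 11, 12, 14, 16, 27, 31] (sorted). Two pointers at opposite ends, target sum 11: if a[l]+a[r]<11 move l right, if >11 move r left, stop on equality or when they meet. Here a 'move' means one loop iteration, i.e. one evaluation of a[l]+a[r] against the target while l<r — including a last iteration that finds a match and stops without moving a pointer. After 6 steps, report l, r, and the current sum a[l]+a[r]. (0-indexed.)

l=0 r=8: -9+31=22 >11, r--
l=0 r=7: -9+27=18 >11, r--
l=0 r=6: -9+16=7 <11, l++
l=1 r=6: 2+16=18 >11, r--
l=1 r=5: 2+14=16 >11, r--
l=1 r=4: 2+12=14 >11, r--

l=1, r=3, sum=13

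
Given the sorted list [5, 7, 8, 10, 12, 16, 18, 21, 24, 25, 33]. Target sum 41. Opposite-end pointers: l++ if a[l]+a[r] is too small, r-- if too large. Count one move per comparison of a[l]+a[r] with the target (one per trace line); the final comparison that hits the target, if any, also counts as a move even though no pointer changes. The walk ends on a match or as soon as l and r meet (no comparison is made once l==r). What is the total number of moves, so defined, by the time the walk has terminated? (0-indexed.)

3 moves

l=0 r=10: 5+33=38 <41, l++
l=1 r=10: 7+33=40 <41, l++
l=2 r=10: 8+33=41, found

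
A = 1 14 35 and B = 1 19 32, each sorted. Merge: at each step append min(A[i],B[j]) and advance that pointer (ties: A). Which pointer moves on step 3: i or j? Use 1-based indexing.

i

i=1 j=1: A[i]=1<=B[j]=1 take 1, i++
i=2 j=1: A[i]=14>B[j]=1 take 1, j++
i=2 j=2: A[i]=14<=B[j]=19 take 14, i++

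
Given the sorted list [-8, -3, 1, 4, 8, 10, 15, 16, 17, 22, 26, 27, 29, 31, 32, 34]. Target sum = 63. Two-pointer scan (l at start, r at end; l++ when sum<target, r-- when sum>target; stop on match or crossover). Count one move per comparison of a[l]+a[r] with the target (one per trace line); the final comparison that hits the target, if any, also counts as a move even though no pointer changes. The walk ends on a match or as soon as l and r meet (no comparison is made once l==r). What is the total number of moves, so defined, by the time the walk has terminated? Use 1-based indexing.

13 moves

l=1 r=16: -8+34=26 <63, l++
l=2 r=16: -3+34=31 <63, l++
l=3 r=16: 1+34=35 <63, l++
l=4 r=16: 4+34=38 <63, l++
l=5 r=16: 8+34=42 <63, l++
l=6 r=16: 10+34=44 <63, l++
l=7 r=16: 15+34=49 <63, l++
l=8 r=16: 16+34=50 <63, l++
l=9 r=16: 17+34=51 <63, l++
l=10 r=16: 22+34=56 <63, l++
l=11 r=16: 26+34=60 <63, l++
l=12 r=16: 27+34=61 <63, l++
l=13 r=16: 29+34=63, found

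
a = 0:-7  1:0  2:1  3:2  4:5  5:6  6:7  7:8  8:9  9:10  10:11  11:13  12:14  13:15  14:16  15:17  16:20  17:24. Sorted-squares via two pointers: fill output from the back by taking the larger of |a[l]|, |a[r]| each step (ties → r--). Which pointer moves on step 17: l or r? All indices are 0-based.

r

l=0 r=17: |-7|<=|24| out[17]=576, r--
l=0 r=16: |-7|<=|20| out[16]=400, r--
l=0 r=15: |-7|<=|17| out[15]=289, r--
l=0 r=14: |-7|<=|16| out[14]=256, r--
l=0 r=13: |-7|<=|15| out[13]=225, r--
l=0 r=12: |-7|<=|14| out[12]=196, r--
l=0 r=11: |-7|<=|13| out[11]=169, r--
l=0 r=10: |-7|<=|11| out[10]=121, r--
l=0 r=9: |-7|<=|10| out[9]=100, r--
l=0 r=8: |-7|<=|9| out[8]=81, r--
l=0 r=7: |-7|<=|8| out[7]=64, r--
l=0 r=6: |-7|<=|7| out[6]=49, r--
l=0 r=5: |-7|>|6| out[5]=49, l++
l=1 r=5: |0|<=|6| out[4]=36, r--
l=1 r=4: |0|<=|5| out[3]=25, r--
l=1 r=3: |0|<=|2| out[2]=4, r--
l=1 r=2: |0|<=|1| out[1]=1, r--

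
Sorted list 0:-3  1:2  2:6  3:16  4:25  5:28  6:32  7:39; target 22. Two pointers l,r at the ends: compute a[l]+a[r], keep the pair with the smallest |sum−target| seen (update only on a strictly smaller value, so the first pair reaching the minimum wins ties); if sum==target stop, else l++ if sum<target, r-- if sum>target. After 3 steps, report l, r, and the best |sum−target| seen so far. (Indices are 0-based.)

l=0 r=7: -3+39=36 d=14 *, r--
l=0 r=6: -3+32=29 d=7 *, r--
l=0 r=5: -3+28=25 d=3 *, r--

l=0, r=4, best |Δ|=3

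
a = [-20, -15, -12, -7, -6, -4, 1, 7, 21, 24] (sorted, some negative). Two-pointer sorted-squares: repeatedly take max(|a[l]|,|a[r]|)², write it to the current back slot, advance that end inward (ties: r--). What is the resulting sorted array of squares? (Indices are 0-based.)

[1, 16, 36, 49, 49, 144, 225, 400, 441, 576]

[0,9] |-20|<=|24| out[9]=576 → r--
[0,8] |-20|<=|21| out[8]=441 → r--
[0,7] |-20|>|7| out[7]=400 → l++
[1,7] |-15|>|7| out[6]=225 → l++
[2,7] |-12|>|7| out[5]=144 → l++
[3,7] |-7|<=|7| out[4]=49 → r--
[3,6] |-7|>|1| out[3]=49 → l++
[4,6] |-6|>|1| out[2]=36 → l++
[5,6] |-4|>|1| out[1]=16 → l++
[6,6] |1|<=|1| out[0]=1 → r--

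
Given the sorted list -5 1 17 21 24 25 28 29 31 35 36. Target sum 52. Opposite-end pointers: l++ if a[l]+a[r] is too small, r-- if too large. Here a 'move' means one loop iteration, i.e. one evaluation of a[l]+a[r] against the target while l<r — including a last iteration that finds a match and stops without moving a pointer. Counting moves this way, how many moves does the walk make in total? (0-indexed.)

[0,10] -5+36=31 <52 → l++
[1,10] 1+36=37 <52 → l++
[2,10] 17+36=53 >52 → r--
[2,9] 17+35=52 → found

4 moves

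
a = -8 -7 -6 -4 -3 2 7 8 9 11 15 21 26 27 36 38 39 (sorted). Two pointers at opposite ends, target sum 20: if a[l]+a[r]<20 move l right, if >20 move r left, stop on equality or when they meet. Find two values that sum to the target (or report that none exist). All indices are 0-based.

(-7, 27)

l=0 r=16: -8+39=31 >20, r--
l=0 r=15: -8+38=30 >20, r--
l=0 r=14: -8+36=28 >20, r--
l=0 r=13: -8+27=19 <20, l++
l=1 r=13: -7+27=20, found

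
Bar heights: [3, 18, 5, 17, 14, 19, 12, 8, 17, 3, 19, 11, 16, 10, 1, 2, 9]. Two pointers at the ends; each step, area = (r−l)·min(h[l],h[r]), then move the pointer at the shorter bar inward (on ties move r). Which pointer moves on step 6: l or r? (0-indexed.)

r

l=0 r=16: min(3,9)*16=48 best=48 *, l++
l=1 r=16: min(18,9)*15=135 best=135 *, r--
l=1 r=15: min(18,2)*14=28 best=135, r--
l=1 r=14: min(18,1)*13=13 best=135, r--
l=1 r=13: min(18,10)*12=120 best=135, r--
l=1 r=12: min(18,16)*11=176 best=176 *, r--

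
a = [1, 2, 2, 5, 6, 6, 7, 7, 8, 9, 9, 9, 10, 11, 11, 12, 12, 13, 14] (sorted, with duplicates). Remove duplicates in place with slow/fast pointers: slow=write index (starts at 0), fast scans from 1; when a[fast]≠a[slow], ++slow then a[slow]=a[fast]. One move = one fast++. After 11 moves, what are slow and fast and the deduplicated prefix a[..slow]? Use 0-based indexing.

(s=0,f=1) a[fast]=2≠a[slow]=1 write a[1]=2 → slow++,fast++
(s=1,f=2) a[fast]=2=a[slow] dup → fast++
(s=1,f=3) a[fast]=5≠a[slow]=2 write a[2]=5 → slow++,fast++
(s=2,f=4) a[fast]=6≠a[slow]=5 write a[3]=6 → slow++,fast++
(s=3,f=5) a[fast]=6=a[slow] dup → fast++
(s=3,f=6) a[fast]=7≠a[slow]=6 write a[4]=7 → slow++,fast++
(s=4,f=7) a[fast]=7=a[slow] dup → fast++
(s=4,f=8) a[fast]=8≠a[slow]=7 write a[5]=8 → slow++,fast++
(s=5,f=9) a[fast]=9≠a[slow]=8 write a[6]=9 → slow++,fast++
(s=6,f=10) a[fast]=9=a[slow] dup → fast++
(s=6,f=11) a[fast]=9=a[slow] dup → fast++

slow=6, fast=12, prefix=[1, 2, 5, 6, 7, 8, 9]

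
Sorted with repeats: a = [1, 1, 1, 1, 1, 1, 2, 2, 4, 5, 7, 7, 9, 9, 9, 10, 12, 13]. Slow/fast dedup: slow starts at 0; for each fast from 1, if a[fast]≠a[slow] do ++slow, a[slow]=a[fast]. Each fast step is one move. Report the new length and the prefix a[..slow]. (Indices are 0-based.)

length 9; prefix = [1, 2, 4, 5, 7, 9, 10, 12, 13]

slow=0 fast=1: a[fast]=1=a[slow] dup, fast++
slow=0 fast=2: a[fast]=1=a[slow] dup, fast++
slow=0 fast=3: a[fast]=1=a[slow] dup, fast++
slow=0 fast=4: a[fast]=1=a[slow] dup, fast++
slow=0 fast=5: a[fast]=1=a[slow] dup, fast++
slow=0 fast=6: a[fast]=2≠a[slow]=1 write a[1]=2, slow++,fast++
slow=1 fast=7: a[fast]=2=a[slow] dup, fast++
slow=1 fast=8: a[fast]=4≠a[slow]=2 write a[2]=4, slow++,fast++
slow=2 fast=9: a[fast]=5≠a[slow]=4 write a[3]=5, slow++,fast++
slow=3 fast=10: a[fast]=7≠a[slow]=5 write a[4]=7, slow++,fast++
slow=4 fast=11: a[fast]=7=a[slow] dup, fast++
slow=4 fast=12: a[fast]=9≠a[slow]=7 write a[5]=9, slow++,fast++
slow=5 fast=13: a[fast]=9=a[slow] dup, fast++
slow=5 fast=14: a[fast]=9=a[slow] dup, fast++
slow=5 fast=15: a[fast]=10≠a[slow]=9 write a[6]=10, slow++,fast++
slow=6 fast=16: a[fast]=12≠a[slow]=10 write a[7]=12, slow++,fast++
slow=7 fast=17: a[fast]=13≠a[slow]=12 write a[8]=13, slow++,fast++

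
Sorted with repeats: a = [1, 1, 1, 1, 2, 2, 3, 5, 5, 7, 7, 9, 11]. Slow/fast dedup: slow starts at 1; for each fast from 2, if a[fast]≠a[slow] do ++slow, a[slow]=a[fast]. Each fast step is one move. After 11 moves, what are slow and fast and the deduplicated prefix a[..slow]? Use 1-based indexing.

slow=6, fast=13, prefix=[1, 2, 3, 5, 7, 9]

(s=1,f=2) a[fast]=1=a[slow] dup → fast++
(s=1,f=3) a[fast]=1=a[slow] dup → fast++
(s=1,f=4) a[fast]=1=a[slow] dup → fast++
(s=1,f=5) a[fast]=2≠a[slow]=1 write a[2]=2 → slow++,fast++
(s=2,f=6) a[fast]=2=a[slow] dup → fast++
(s=2,f=7) a[fast]=3≠a[slow]=2 write a[3]=3 → slow++,fast++
(s=3,f=8) a[fast]=5≠a[slow]=3 write a[4]=5 → slow++,fast++
(s=4,f=9) a[fast]=5=a[slow] dup → fast++
(s=4,f=10) a[fast]=7≠a[slow]=5 write a[5]=7 → slow++,fast++
(s=5,f=11) a[fast]=7=a[slow] dup → fast++
(s=5,f=12) a[fast]=9≠a[slow]=7 write a[6]=9 → slow++,fast++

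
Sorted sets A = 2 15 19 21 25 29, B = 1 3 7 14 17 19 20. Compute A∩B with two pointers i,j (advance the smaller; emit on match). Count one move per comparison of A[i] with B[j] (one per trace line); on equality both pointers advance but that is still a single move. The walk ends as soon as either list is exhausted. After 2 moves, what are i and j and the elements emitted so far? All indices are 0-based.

i=0 j=0: 2>1, j++
i=0 j=1: 2<3, i++

i=1, j=1, emitted=[]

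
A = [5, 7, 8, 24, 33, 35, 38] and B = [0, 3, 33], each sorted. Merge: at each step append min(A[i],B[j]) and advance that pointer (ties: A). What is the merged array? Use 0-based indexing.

[i=0,j=0] A[i]=5>B[j]=0 take 0 → j++
[i=0,j=1] A[i]=5>B[j]=3 take 3 → j++
[i=0,j=2] A[i]=5<=B[j]=33 take 5 → i++
[i=1,j=2] A[i]=7<=B[j]=33 take 7 → i++
[i=2,j=2] A[i]=8<=B[j]=33 take 8 → i++
[i=3,j=2] A[i]=24<=B[j]=33 take 24 → i++
[i=4,j=2] A[i]=33<=B[j]=33 take 33 → i++
[i=5,j=2] A[i]=35>B[j]=33 take 33 → j++
[i=5,j=3] B done, take A[i]=35 → i++
[i=6,j=3] B done, take A[i]=38 → i++

[0, 3, 5, 7, 8, 24, 33, 33, 35, 38]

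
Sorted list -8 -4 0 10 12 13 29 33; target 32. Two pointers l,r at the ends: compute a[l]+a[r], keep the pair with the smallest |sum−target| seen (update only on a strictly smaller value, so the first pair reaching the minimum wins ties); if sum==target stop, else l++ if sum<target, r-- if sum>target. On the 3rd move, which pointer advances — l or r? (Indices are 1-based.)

l=1 r=8: -8+33=25 d=7 *, l++
l=2 r=8: -4+33=29 d=3 *, l++
l=3 r=8: 0+33=33 d=1 *, r--

r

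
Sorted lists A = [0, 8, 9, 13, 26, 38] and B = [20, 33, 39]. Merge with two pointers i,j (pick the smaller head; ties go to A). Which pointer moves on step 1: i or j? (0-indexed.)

[i=0,j=0] A[i]=0<=B[j]=20 take 0 → i++

i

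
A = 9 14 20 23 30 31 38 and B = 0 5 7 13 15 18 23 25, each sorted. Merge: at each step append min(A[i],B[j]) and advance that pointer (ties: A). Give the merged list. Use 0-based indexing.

[0, 5, 7, 9, 13, 14, 15, 18, 20, 23, 23, 25, 30, 31, 38]

i=0 j=0: A[i]=9>B[j]=0 take 0, j++
i=0 j=1: A[i]=9>B[j]=5 take 5, j++
i=0 j=2: A[i]=9>B[j]=7 take 7, j++
i=0 j=3: A[i]=9<=B[j]=13 take 9, i++
i=1 j=3: A[i]=14>B[j]=13 take 13, j++
i=1 j=4: A[i]=14<=B[j]=15 take 14, i++
i=2 j=4: A[i]=20>B[j]=15 take 15, j++
i=2 j=5: A[i]=20>B[j]=18 take 18, j++
i=2 j=6: A[i]=20<=B[j]=23 take 20, i++
i=3 j=6: A[i]=23<=B[j]=23 take 23, i++
i=4 j=6: A[i]=30>B[j]=23 take 23, j++
i=4 j=7: A[i]=30>B[j]=25 take 25, j++
i=4 j=8: B done, take A[i]=30, i++
i=5 j=8: B done, take A[i]=31, i++
i=6 j=8: B done, take A[i]=38, i++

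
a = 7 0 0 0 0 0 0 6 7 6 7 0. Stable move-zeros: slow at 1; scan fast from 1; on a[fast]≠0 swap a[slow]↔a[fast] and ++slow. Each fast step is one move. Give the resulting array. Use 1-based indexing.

[7, 6, 7, 6, 7, 0, 0, 0, 0, 0, 0, 0]

(s=1,f=1) a[fast]=7≠0 swap→a[1]=7 → slow++,fast++
(s=2,f=2) a[fast]=0 → fast++
(s=2,f=3) a[fast]=0 → fast++
(s=2,f=4) a[fast]=0 → fast++
(s=2,f=5) a[fast]=0 → fast++
(s=2,f=6) a[fast]=0 → fast++
(s=2,f=7) a[fast]=0 → fast++
(s=2,f=8) a[fast]=6≠0 swap→a[2]=6 → slow++,fast++
(s=3,f=9) a[fast]=7≠0 swap→a[3]=7 → slow++,fast++
(s=4,f=10) a[fast]=6≠0 swap→a[4]=6 → slow++,fast++
(s=5,f=11) a[fast]=7≠0 swap→a[5]=7 → slow++,fast++
(s=6,f=12) a[fast]=0 → fast++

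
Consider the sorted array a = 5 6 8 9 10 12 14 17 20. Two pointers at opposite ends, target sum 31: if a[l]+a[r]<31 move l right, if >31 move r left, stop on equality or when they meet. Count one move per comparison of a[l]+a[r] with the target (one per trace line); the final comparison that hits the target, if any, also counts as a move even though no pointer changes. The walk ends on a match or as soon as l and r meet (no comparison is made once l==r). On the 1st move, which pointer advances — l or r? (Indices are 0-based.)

l=0 r=8: 5+20=25 <31, l++

l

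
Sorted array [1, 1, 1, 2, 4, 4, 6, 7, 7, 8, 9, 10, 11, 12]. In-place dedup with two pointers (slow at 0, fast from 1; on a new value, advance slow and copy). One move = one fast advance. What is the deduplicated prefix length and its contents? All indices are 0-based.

(s=0,f=1) a[fast]=1=a[slow] dup → fast++
(s=0,f=2) a[fast]=1=a[slow] dup → fast++
(s=0,f=3) a[fast]=2≠a[slow]=1 write a[1]=2 → slow++,fast++
(s=1,f=4) a[fast]=4≠a[slow]=2 write a[2]=4 → slow++,fast++
(s=2,f=5) a[fast]=4=a[slow] dup → fast++
(s=2,f=6) a[fast]=6≠a[slow]=4 write a[3]=6 → slow++,fast++
(s=3,f=7) a[fast]=7≠a[slow]=6 write a[4]=7 → slow++,fast++
(s=4,f=8) a[fast]=7=a[slow] dup → fast++
(s=4,f=9) a[fast]=8≠a[slow]=7 write a[5]=8 → slow++,fast++
(s=5,f=10) a[fast]=9≠a[slow]=8 write a[6]=9 → slow++,fast++
(s=6,f=11) a[fast]=10≠a[slow]=9 write a[7]=10 → slow++,fast++
(s=7,f=12) a[fast]=11≠a[slow]=10 write a[8]=11 → slow++,fast++
(s=8,f=13) a[fast]=12≠a[slow]=11 write a[9]=12 → slow++,fast++

length 10; prefix = [1, 2, 4, 6, 7, 8, 9, 10, 11, 12]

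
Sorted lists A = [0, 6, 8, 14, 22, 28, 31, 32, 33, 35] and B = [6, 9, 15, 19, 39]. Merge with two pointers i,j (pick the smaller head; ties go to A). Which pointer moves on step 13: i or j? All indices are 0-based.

i

i=0 j=0: A[i]=0<=B[j]=6 take 0, i++
i=1 j=0: A[i]=6<=B[j]=6 take 6, i++
i=2 j=0: A[i]=8>B[j]=6 take 6, j++
i=2 j=1: A[i]=8<=B[j]=9 take 8, i++
i=3 j=1: A[i]=14>B[j]=9 take 9, j++
i=3 j=2: A[i]=14<=B[j]=15 take 14, i++
i=4 j=2: A[i]=22>B[j]=15 take 15, j++
i=4 j=3: A[i]=22>B[j]=19 take 19, j++
i=4 j=4: A[i]=22<=B[j]=39 take 22, i++
i=5 j=4: A[i]=28<=B[j]=39 take 28, i++
i=6 j=4: A[i]=31<=B[j]=39 take 31, i++
i=7 j=4: A[i]=32<=B[j]=39 take 32, i++
i=8 j=4: A[i]=33<=B[j]=39 take 33, i++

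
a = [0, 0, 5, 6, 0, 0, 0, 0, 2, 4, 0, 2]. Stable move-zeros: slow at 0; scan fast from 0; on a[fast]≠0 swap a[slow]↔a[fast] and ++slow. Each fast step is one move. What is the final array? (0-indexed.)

[5, 6, 2, 4, 2, 0, 0, 0, 0, 0, 0, 0]

slow=0 fast=0: a[fast]=0, fast++
slow=0 fast=1: a[fast]=0, fast++
slow=0 fast=2: a[fast]=5≠0 swap→a[0]=5, slow++,fast++
slow=1 fast=3: a[fast]=6≠0 swap→a[1]=6, slow++,fast++
slow=2 fast=4: a[fast]=0, fast++
slow=2 fast=5: a[fast]=0, fast++
slow=2 fast=6: a[fast]=0, fast++
slow=2 fast=7: a[fast]=0, fast++
slow=2 fast=8: a[fast]=2≠0 swap→a[2]=2, slow++,fast++
slow=3 fast=9: a[fast]=4≠0 swap→a[3]=4, slow++,fast++
slow=4 fast=10: a[fast]=0, fast++
slow=4 fast=11: a[fast]=2≠0 swap→a[4]=2, slow++,fast++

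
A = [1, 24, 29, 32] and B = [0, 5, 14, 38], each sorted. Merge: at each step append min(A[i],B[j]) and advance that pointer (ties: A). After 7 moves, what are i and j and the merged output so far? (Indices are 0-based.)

i=4, j=3, merged so far=[0, 1, 5, 14, 24, 29, 32]

i=0 j=0: A[i]=1>B[j]=0 take 0, j++
i=0 j=1: A[i]=1<=B[j]=5 take 1, i++
i=1 j=1: A[i]=24>B[j]=5 take 5, j++
i=1 j=2: A[i]=24>B[j]=14 take 14, j++
i=1 j=3: A[i]=24<=B[j]=38 take 24, i++
i=2 j=3: A[i]=29<=B[j]=38 take 29, i++
i=3 j=3: A[i]=32<=B[j]=38 take 32, i++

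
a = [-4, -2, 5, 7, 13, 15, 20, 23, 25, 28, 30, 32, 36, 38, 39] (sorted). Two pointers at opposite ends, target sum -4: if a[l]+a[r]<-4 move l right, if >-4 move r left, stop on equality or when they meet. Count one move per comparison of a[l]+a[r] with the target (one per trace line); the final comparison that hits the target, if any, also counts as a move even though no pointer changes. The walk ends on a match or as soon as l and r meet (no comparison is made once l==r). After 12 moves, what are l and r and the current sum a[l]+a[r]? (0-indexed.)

l=0 r=14: -4+39=35 >-4, r--
l=0 r=13: -4+38=34 >-4, r--
l=0 r=12: -4+36=32 >-4, r--
l=0 r=11: -4+32=28 >-4, r--
l=0 r=10: -4+30=26 >-4, r--
l=0 r=9: -4+28=24 >-4, r--
l=0 r=8: -4+25=21 >-4, r--
l=0 r=7: -4+23=19 >-4, r--
l=0 r=6: -4+20=16 >-4, r--
l=0 r=5: -4+15=11 >-4, r--
l=0 r=4: -4+13=9 >-4, r--
l=0 r=3: -4+7=3 >-4, r--

l=0, r=2, sum=1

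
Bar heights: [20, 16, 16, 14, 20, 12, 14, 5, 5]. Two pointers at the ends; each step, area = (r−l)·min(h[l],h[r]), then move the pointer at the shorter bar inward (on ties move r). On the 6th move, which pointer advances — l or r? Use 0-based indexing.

l=0 r=8: min(20,5)*8=40 best=40 *, r--
l=0 r=7: min(20,5)*7=35 best=40, r--
l=0 r=6: min(20,14)*6=84 best=84 *, r--
l=0 r=5: min(20,12)*5=60 best=84, r--
l=0 r=4: min(20,20)*4=80 best=84, r--
l=0 r=3: min(20,14)*3=42 best=84, r--

r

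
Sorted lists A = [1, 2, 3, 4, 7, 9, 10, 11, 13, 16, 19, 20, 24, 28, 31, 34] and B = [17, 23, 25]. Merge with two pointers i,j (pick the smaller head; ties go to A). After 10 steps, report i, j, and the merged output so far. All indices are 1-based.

i=1 j=1: A[i]=1<=B[j]=17 take 1, i++
i=2 j=1: A[i]=2<=B[j]=17 take 2, i++
i=3 j=1: A[i]=3<=B[j]=17 take 3, i++
i=4 j=1: A[i]=4<=B[j]=17 take 4, i++
i=5 j=1: A[i]=7<=B[j]=17 take 7, i++
i=6 j=1: A[i]=9<=B[j]=17 take 9, i++
i=7 j=1: A[i]=10<=B[j]=17 take 10, i++
i=8 j=1: A[i]=11<=B[j]=17 take 11, i++
i=9 j=1: A[i]=13<=B[j]=17 take 13, i++
i=10 j=1: A[i]=16<=B[j]=17 take 16, i++

i=11, j=1, merged so far=[1, 2, 3, 4, 7, 9, 10, 11, 13, 16]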